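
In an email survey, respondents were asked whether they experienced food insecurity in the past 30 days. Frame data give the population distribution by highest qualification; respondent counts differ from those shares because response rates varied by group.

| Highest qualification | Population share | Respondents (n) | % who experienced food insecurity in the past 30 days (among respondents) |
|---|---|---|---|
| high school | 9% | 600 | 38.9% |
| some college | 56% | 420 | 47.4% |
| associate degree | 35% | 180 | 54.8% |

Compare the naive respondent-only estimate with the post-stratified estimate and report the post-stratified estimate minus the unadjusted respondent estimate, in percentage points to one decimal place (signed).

+5.0 percentage points

Naive respondent-only estimate (weights = respondent counts):
  (600/1200)×38.9 + (420/1200)×47.4 + (180/1200)×54.8 = 44.26%
Post-stratifying to population shares instead:
  0.09×38.9 + 0.56×47.4 + 0.35×54.8 = 49.225%
Difference = 49.225 − 44.26 = 4.965 pp.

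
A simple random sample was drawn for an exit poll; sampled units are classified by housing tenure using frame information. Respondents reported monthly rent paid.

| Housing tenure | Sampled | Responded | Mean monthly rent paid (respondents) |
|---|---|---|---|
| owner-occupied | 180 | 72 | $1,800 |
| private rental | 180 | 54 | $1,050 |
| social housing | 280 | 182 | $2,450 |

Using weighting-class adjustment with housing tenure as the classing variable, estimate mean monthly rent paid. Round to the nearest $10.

Class response rates: owner-occupied 72/180 = 40%, private rental 54/180 = 30%, social housing 182/280 = 65%.
Weighting each respondent by the inverse class response rate inflates each class back to its sampled size, so the class weight is n_sampled:
  owner-occupied: 180 × 1800 = 324,000
  private rental: 180 × 1050 = 189,000
  social housing: 280 × 2450 = 686,000
Adjusted estimate = 1,199,000 / 640 = 1873.44 → $1,870.

$1,870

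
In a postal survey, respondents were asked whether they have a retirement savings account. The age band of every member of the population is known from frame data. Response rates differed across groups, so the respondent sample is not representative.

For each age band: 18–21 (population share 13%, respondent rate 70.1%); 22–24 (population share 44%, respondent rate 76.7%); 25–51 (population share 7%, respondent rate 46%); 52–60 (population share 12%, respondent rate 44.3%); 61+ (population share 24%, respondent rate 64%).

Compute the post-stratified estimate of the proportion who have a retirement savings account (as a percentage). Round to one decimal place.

66.8%

Post-stratification weights by population share, not respondent share:
  18–21: 0.13 × 70.1 = 9.113
  22–24: 0.44 × 76.7 = 33.748
  25–51: 0.07 × 46 = 3.22
  52–60: 0.12 × 44.3 = 5.316
  61+: 0.24 × 64 = 15.36
Post-stratified estimate = 66.757 → 66.8%.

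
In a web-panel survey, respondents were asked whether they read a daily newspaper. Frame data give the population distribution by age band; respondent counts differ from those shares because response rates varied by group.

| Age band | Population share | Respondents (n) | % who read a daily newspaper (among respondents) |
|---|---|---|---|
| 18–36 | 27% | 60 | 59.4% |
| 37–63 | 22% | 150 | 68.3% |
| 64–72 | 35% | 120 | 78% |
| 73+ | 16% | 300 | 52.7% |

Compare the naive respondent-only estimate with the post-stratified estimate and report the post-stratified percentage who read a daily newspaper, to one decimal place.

66.8%

Naive respondent-only estimate (weights = respondent counts):
  (60/630)×59.4 + (150/630)×68.3 + (120/630)×78 + (300/630)×52.7 = 61.8714%
Post-stratified estimate weights by population shares:
  0.27×59.4 + 0.22×68.3 + 0.35×78 + 0.16×52.7 = 66.796%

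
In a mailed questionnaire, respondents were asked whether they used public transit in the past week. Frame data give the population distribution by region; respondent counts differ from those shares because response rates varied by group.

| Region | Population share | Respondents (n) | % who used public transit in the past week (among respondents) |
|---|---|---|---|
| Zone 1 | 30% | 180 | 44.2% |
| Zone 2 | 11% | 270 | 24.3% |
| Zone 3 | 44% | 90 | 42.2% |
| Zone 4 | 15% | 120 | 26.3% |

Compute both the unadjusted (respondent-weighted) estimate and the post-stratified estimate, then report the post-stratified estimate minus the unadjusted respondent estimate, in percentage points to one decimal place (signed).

Without adjustment, the pooled respondent share is:
  (180/660)×44.2 + (270/660)×24.3 + (90/660)×42.2 + (120/660)×26.3 = 32.5318%
Post-stratified estimate weights by population shares:
  0.3×44.2 + 0.11×24.3 + 0.44×42.2 + 0.15×26.3 = 38.446%
Difference = 38.446 − 32.5318 = 5.9142 pp.

+5.9 percentage points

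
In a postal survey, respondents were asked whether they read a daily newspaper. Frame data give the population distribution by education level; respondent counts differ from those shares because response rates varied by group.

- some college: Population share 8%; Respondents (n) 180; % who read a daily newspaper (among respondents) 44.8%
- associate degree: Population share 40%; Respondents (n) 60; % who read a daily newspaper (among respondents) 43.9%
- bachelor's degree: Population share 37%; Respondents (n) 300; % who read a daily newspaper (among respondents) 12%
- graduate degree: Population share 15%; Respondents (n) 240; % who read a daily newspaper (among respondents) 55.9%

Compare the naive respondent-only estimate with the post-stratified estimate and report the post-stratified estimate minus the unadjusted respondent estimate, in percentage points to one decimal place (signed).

Naive respondent-only estimate (weights = respondent counts):
  (180/780)×44.8 + (60/780)×43.9 + (300/780)×12 + (240/780)×55.9 = 35.5308%
Reweighting by population education level shares:
  0.08×44.8 + 0.4×43.9 + 0.37×12 + 0.15×55.9 = 33.969%
Difference = 33.969 − 35.5308 = -1.5618 pp.

-1.6 percentage points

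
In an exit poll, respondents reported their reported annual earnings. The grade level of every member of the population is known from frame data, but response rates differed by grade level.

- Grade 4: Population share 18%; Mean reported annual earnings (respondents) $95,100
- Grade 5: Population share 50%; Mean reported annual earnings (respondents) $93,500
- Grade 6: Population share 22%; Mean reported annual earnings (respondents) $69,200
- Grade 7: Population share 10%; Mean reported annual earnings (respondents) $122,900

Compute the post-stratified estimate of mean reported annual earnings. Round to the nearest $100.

$91,400

Weight each group's respondent value by its population share:
  Grade 4: 0.18 × 95,100 = 17,118
  Grade 5: 0.5 × 93,500 = 46,750
  Grade 6: 0.22 × 69,200 = 15,224
  Grade 7: 0.1 × 122,900 = 12,290
Post-stratified estimate = 91,382 → $91,400.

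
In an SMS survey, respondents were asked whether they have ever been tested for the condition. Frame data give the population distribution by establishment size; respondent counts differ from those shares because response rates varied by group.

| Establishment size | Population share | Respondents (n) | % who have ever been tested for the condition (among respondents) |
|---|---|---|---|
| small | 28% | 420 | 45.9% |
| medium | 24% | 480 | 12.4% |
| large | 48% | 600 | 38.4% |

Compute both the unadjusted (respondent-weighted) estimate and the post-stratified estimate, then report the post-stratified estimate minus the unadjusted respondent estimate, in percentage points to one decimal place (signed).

+2.1 percentage points

Unadjusted (pooled respondent) estimate weights by respondent counts:
  (420/1500)×45.9 + (480/1500)×12.4 + (600/1500)×38.4 = 32.18%
Reweighting by population establishment size shares:
  0.28×45.9 + 0.24×12.4 + 0.48×38.4 = 34.26%
Difference = 34.26 − 32.18 = 2.08 pp.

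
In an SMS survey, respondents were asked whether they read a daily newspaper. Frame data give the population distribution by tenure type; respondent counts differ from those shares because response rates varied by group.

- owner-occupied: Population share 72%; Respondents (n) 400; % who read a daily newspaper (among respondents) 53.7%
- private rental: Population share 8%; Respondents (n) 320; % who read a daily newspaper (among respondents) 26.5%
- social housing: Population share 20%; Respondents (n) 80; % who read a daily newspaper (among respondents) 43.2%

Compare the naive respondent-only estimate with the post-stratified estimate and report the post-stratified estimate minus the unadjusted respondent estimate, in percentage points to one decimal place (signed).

Without adjustment, the pooled respondent share is:
  (400/800)×53.7 + (320/800)×26.5 + (80/800)×43.2 = 41.77%
Post-stratified estimate weights by population shares:
  0.72×53.7 + 0.08×26.5 + 0.2×43.2 = 49.424%
Difference = 49.424 − 41.77 = 7.654 pp.

+7.7 percentage points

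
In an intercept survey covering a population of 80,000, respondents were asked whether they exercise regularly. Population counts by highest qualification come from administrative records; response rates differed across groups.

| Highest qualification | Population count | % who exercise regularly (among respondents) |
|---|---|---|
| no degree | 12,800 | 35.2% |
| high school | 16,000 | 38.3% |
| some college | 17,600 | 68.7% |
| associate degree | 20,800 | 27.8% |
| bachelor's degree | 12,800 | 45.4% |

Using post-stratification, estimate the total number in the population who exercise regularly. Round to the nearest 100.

Apply each group's respondent rate to its population count:
  no degree: 12,800 × 35.2% = 4505.6
  high school: 16,000 × 38.3% = 6128
  some college: 17,600 × 68.7% = 12091.2
  associate degree: 20,800 × 27.8% = 5782.4
  bachelor's degree: 12,800 × 45.4% = 5811.2
Estimated total = 34318.4 → 34,300.

34,300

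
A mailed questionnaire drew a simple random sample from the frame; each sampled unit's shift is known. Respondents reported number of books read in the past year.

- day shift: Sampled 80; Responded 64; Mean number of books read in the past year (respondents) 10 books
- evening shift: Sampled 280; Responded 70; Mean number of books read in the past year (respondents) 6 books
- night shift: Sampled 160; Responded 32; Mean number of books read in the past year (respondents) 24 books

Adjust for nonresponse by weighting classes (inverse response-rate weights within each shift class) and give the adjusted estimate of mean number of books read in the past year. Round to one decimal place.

Class response rates: day shift 64/80 = 80%, evening shift 70/280 = 25%, night shift 32/160 = 20%.
Each respondent's weight = sampled/responded in their class; summing within a class gives n_sampled, so:
  day shift: 80 × 10 = 800
  evening shift: 280 × 6 = 1680
  night shift: 160 × 24 = 3840
Adjusted estimate = 6320 / 520 = 12.1538 → 12.2.

12.2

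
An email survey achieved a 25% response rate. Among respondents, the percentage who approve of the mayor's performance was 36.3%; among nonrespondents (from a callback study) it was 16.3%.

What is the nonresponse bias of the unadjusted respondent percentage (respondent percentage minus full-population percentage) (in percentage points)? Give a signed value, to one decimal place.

+15.0 percentage points

Nonresponse fraction = 1 − 0.25 = 0.75.
Bias = (nonresponse fraction) × (respondent percentage − nonrespondent percentage)
     = 0.75 × (36.3 − 16.3) = 0.75 × 20 = 15.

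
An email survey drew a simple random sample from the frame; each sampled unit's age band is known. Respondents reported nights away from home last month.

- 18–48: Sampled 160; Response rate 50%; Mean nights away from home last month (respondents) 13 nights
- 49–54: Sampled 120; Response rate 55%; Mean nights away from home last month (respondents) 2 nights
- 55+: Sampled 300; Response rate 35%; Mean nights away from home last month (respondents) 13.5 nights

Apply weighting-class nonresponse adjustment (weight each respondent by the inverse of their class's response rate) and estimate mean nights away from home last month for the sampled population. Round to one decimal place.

11.0

Each respondent's weight = sampled/responded in their class; summing within a class gives n_sampled, so:
  18–48: 160 × 13 = 2080
  49–54: 120 × 2 = 240
  55+: 300 × 13.5 = 4050
Adjusted estimate = 6370 / 580 = 10.9828 → 11.0.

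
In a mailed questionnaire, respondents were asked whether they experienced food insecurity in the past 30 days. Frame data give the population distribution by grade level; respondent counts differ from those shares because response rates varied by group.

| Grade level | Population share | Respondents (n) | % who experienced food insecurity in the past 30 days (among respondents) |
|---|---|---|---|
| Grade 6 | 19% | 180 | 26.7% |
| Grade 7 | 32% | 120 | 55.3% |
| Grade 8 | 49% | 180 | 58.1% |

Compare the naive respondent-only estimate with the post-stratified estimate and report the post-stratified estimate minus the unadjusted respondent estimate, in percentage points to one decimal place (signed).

Naive respondent-only estimate (weights = respondent counts):
  (180/480)×26.7 + (120/480)×55.3 + (180/480)×58.1 = 45.625%
Reweighting by population grade level shares:
  0.19×26.7 + 0.32×55.3 + 0.49×58.1 = 51.238%
Difference = 51.238 − 45.625 = 5.613 pp.

+5.6 percentage points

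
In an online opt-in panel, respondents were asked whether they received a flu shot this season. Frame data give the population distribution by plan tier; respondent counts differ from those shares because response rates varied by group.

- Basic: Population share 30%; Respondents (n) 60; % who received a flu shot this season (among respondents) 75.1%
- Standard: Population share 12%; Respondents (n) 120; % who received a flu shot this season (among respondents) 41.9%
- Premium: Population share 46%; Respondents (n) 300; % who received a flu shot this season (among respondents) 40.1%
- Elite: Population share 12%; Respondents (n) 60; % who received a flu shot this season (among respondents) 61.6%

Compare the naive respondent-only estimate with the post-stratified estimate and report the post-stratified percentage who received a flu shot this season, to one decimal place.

Without adjustment, the pooled respondent share is:
  (60/540)×75.1 + (120/540)×41.9 + (300/540)×40.1 + (60/540)×61.6 = 46.7778%
Reweighting by population plan tier shares:
  0.3×75.1 + 0.12×41.9 + 0.46×40.1 + 0.12×61.6 = 53.396%

53.4%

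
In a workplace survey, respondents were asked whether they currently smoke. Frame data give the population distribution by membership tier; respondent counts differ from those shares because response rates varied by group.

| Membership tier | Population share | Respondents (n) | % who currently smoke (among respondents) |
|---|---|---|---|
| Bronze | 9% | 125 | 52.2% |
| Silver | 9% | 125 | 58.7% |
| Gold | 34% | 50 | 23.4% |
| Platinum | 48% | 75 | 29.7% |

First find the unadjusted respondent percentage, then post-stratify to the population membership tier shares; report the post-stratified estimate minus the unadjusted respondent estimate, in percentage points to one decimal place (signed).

Naive respondent-only estimate (weights = respondent counts):
  (125/375)×52.2 + (125/375)×58.7 + (50/375)×23.4 + (75/375)×29.7 = 46.0267%
Post-stratified estimate weights by population shares:
  0.09×52.2 + 0.09×58.7 + 0.34×23.4 + 0.48×29.7 = 32.193%
Difference = 32.193 − 46.0267 = -13.8337 pp.

-13.8 percentage points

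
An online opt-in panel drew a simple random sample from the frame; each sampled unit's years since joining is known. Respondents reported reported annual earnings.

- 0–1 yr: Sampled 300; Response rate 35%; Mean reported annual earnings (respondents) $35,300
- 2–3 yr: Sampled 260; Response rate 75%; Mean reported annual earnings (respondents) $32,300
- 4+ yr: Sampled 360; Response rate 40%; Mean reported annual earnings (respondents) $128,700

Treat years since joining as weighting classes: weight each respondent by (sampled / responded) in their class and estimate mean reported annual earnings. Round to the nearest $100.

With weight = n_sampled/n_responded per class, the weighted class total is n_sampled:
  0–1 yr: 300 × 35,300 = 10,590,000
  2–3 yr: 260 × 32,300 = 8,398,000
  4+ yr: 360 × 128,700 = 46,332,000
Adjusted estimate = 65,320,000 / 920 = 71,000 → $71,000.

$71,000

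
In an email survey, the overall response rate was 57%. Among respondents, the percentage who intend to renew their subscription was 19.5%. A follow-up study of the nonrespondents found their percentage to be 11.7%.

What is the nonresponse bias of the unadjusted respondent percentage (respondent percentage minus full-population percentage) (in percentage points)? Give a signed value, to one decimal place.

Nonresponse fraction = 1 − 0.57 = 0.43.
Bias = (nonresponse fraction) × (respondent percentage − nonrespondent percentage)
     = 0.43 × (19.5 − 11.7) = 0.43 × 7.8 = 3.354.

+3.4 percentage points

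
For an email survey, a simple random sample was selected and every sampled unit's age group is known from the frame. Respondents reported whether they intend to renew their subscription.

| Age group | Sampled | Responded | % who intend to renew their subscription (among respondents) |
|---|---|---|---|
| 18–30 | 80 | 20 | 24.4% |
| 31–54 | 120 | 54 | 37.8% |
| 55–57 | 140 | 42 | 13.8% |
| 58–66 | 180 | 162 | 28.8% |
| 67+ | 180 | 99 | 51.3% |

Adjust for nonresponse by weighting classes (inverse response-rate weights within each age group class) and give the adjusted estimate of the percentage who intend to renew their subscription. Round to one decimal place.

32.6%

Response rates by class: 18–30 20/80 = 25%, 31–54 54/120 = 45%, 55–57 42/140 = 30%, 58–66 162/180 = 90%, 67+ 99/180 = 55%.
Each respondent's weight = sampled/responded in their class; summing within a class gives n_sampled, so:
  18–30: 80 × 24.4 = 1952
  31–54: 120 × 37.8 = 4536
  55–57: 140 × 13.8 = 1932
  58–66: 180 × 28.8 = 5184
  67+: 180 × 51.3 = 9234
Adjusted estimate = 22,838 / 700 = 32.6257 → 32.6%.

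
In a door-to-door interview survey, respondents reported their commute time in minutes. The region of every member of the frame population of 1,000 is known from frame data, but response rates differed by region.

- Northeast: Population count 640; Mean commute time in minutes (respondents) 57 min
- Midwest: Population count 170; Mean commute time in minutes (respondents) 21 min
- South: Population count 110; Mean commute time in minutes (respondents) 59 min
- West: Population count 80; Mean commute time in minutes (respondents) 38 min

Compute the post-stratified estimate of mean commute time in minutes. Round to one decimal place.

Post-stratification weights by population share, not respondent share:
  Northeast: (640/1,000) × 57 = 36.48
  Midwest: (170/1,000) × 21 = 3.57
  South: (110/1,000) × 59 = 6.49
  West: (80/1,000) × 38 = 3.04
Post-stratified estimate = 49.58 → 49.6.

49.6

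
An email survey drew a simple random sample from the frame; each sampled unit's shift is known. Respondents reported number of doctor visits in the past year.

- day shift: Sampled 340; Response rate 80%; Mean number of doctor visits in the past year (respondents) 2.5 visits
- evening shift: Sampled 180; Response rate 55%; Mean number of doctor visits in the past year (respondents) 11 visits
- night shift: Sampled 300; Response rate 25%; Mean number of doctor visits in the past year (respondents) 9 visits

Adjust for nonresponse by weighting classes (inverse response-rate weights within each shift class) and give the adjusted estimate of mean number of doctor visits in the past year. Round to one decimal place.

Weighting each respondent by the inverse class response rate inflates each class back to its sampled size, so the class weight is n_sampled:
  day shift: 340 × 2.5 = 850
  evening shift: 180 × 11 = 1980
  night shift: 300 × 9 = 2700
Adjusted estimate = 5530 / 820 = 6.7439 → 6.7.

6.7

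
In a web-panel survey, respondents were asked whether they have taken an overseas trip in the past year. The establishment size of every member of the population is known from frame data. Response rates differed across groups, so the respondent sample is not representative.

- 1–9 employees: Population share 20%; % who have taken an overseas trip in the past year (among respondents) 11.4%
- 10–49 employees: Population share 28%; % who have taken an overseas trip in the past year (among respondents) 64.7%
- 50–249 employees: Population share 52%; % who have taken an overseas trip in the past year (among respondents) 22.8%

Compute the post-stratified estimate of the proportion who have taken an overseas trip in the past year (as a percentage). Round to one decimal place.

32.3%

Post-stratification weights by population share, not respondent share:
  1–9 employees: 0.2 × 11.4 = 2.28
  10–49 employees: 0.28 × 64.7 = 18.116
  50–249 employees: 0.52 × 22.8 = 11.856
Post-stratified estimate = 32.252 → 32.3%.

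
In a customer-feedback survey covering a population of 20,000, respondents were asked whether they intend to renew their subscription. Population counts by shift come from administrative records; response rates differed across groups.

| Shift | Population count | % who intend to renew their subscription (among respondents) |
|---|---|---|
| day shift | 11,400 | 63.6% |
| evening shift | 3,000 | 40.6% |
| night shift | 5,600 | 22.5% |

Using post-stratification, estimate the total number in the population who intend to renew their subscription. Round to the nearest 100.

Apply each group's respondent rate to its population count:
  day shift: 11,400 × 63.6% = 7250.4
  evening shift: 3,000 × 40.6% = 1218
  night shift: 5,600 × 22.5% = 1260
Estimated total = 9728.4 → 9,700.

9,700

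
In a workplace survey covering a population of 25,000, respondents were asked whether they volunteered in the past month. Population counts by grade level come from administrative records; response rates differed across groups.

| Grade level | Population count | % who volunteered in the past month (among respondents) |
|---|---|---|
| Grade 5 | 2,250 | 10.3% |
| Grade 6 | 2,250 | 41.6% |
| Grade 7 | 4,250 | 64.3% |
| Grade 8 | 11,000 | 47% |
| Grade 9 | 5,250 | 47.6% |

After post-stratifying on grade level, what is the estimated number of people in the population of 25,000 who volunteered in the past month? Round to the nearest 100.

Each cell contributes its population count × the respondent rate:
  Grade 5: 2,250 × 10.3% = 231.75
  Grade 6: 2,250 × 41.6% = 936
  Grade 7: 4,250 × 64.3% = 2732.75
  Grade 8: 11,000 × 47% = 5170
  Grade 9: 5,250 × 47.6% = 2499
Estimated total = 11569.5 → 11,600.

11,600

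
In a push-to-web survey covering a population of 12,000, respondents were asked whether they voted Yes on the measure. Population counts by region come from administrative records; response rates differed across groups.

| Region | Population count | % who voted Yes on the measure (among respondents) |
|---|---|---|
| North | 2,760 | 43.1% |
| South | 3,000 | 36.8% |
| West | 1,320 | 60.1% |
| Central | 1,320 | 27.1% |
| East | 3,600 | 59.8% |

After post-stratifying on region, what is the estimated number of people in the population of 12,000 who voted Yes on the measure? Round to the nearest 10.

Apply each group's respondent rate to its population count:
  North: 2,760 × 43.1% = 1189.56
  South: 3,000 × 36.8% = 1104
  West: 1,320 × 60.1% = 793.32
  Central: 1,320 × 27.1% = 357.72
  East: 3,600 × 59.8% = 2152.8
Estimated total = 5597.4 → 5,600.

5,600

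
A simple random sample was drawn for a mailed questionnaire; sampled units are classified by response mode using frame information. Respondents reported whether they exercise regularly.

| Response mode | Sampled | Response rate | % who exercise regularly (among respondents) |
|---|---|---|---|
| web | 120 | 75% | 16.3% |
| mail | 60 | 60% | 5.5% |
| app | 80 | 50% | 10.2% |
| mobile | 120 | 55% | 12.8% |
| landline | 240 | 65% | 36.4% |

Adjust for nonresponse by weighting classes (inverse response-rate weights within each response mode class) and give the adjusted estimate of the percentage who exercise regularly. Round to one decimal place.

Weighting each respondent by the inverse class response rate inflates each class back to its sampled size, so the class weight is n_sampled:
  web: 120 × 16.3 = 1956
  mail: 60 × 5.5 = 330
  app: 80 × 10.2 = 816
  mobile: 120 × 12.8 = 1536
  landline: 240 × 36.4 = 8736
Adjusted estimate = 13,374 / 620 = 21.571 → 21.6%.

21.6%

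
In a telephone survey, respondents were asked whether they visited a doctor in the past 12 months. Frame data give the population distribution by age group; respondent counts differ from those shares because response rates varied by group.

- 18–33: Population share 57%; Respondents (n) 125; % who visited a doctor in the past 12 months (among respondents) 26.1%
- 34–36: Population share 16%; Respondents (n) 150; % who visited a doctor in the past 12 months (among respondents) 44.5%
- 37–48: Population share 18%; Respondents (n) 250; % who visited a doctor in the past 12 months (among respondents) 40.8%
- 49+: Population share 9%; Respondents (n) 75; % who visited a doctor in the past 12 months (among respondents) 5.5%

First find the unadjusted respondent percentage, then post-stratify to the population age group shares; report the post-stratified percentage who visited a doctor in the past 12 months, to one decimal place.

Without adjustment, the pooled respondent share is:
  (125/600)×26.1 + (150/600)×44.5 + (250/600)×40.8 + (75/600)×5.5 = 34.25%
Reweighting by population age group shares:
  0.57×26.1 + 0.16×44.5 + 0.18×40.8 + 0.09×5.5 = 29.836%

29.8%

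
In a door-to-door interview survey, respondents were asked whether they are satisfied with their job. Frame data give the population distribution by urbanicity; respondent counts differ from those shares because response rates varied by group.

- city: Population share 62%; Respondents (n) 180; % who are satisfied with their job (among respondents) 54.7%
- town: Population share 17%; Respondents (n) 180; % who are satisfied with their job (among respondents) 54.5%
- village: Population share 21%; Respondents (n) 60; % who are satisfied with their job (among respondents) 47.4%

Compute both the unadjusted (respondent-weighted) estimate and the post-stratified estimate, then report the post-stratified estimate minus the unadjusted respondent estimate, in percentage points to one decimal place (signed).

Without adjustment, the pooled respondent share is:
  (180/420)×54.7 + (180/420)×54.5 + (60/420)×47.4 = 53.5714%
Post-stratifying to population shares instead:
  0.62×54.7 + 0.17×54.5 + 0.21×47.4 = 53.133%
Difference = 53.133 − 53.5714 = -0.4384 pp.

-0.4 percentage points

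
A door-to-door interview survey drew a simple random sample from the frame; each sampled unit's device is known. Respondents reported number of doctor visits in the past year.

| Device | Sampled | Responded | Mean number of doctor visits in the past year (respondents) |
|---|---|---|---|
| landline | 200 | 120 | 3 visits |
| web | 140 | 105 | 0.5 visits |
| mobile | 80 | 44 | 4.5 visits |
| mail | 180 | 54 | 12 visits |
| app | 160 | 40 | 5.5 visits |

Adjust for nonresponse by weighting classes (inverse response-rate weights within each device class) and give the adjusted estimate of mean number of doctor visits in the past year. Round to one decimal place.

5.4

Response rates by class: landline 120/200 = 60%, web 105/140 = 75%, mobile 44/80 = 55%, mail 54/180 = 30%, app 40/160 = 25%.
With weight = n_sampled/n_responded per class, the weighted class total is n_sampled:
  landline: 200 × 3 = 600
  web: 140 × 0.5 = 70
  mobile: 80 × 4.5 = 360
  mail: 180 × 12 = 2160
  app: 160 × 5.5 = 880
Adjusted estimate = 4070 / 760 = 5.35526 → 5.4.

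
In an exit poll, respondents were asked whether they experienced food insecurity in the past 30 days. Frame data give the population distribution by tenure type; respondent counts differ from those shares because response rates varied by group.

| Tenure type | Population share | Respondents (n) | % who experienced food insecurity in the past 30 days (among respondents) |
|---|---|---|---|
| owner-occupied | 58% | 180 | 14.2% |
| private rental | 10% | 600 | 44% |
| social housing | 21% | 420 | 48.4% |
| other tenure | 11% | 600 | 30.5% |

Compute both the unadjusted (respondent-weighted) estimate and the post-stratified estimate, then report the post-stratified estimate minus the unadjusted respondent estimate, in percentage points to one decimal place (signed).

-11.4 percentage points

Without adjustment, the pooled respondent share is:
  (180/1800)×14.2 + (600/1800)×44 + (420/1800)×48.4 + (600/1800)×30.5 = 37.5467%
Post-stratifying to population shares instead:
  0.58×14.2 + 0.1×44 + 0.21×48.4 + 0.11×30.5 = 26.155%
Difference = 26.155 − 37.5467 = -11.3917 pp.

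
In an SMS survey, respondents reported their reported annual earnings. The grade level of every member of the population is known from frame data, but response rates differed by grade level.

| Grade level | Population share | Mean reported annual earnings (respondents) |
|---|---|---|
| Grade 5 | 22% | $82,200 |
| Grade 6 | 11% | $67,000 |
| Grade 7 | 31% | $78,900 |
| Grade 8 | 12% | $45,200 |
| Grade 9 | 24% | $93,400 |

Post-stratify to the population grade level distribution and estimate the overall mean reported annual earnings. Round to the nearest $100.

Weight each group's respondent value by its population share:
  Grade 5: 0.22 × 82,200 = 18,084
  Grade 6: 0.11 × 67,000 = 7370
  Grade 7: 0.31 × 78,900 = 24,459
  Grade 8: 0.12 × 45,200 = 5424
  Grade 9: 0.24 × 93,400 = 22,416
Post-stratified estimate = 77,753 → $77,800.

$77,800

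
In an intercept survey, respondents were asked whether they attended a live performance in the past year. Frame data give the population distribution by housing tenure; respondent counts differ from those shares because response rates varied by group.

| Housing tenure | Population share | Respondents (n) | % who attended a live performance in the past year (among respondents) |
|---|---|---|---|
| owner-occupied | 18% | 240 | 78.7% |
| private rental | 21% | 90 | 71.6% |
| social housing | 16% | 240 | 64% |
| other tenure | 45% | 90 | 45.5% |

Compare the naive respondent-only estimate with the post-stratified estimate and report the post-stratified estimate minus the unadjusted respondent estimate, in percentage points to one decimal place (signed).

-7.9 percentage points

Without adjustment, the pooled respondent share is:
  (240/660)×78.7 + (90/660)×71.6 + (240/660)×64 + (90/660)×45.5 = 67.8591%
Post-stratifying to population shares instead:
  0.18×78.7 + 0.21×71.6 + 0.16×64 + 0.45×45.5 = 59.917%
Difference = 59.917 − 67.8591 = -7.9421 pp.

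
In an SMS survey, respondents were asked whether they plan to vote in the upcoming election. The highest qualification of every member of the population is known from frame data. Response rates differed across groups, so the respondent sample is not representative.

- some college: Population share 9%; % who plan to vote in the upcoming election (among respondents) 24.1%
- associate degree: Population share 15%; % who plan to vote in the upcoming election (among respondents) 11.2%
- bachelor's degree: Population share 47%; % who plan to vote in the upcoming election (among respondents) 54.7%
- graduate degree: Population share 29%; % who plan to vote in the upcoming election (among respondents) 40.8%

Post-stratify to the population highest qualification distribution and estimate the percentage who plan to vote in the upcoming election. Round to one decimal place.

Post-stratification weights by population share, not respondent share:
  some college: 0.09 × 24.1 = 2.169
  associate degree: 0.15 × 11.2 = 1.68
  bachelor's degree: 0.47 × 54.7 = 25.709
  graduate degree: 0.29 × 40.8 = 11.832
Post-stratified estimate = 41.39 → 41.4%.

41.4%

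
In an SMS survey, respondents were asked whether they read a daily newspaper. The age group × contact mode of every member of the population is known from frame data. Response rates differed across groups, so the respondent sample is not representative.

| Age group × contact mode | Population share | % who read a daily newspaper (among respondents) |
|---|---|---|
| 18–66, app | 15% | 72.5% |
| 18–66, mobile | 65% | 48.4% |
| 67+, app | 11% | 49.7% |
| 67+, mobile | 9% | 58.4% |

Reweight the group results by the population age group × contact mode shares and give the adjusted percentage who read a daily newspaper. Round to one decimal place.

53.1%

Weight each group's respondent value by its population share:
  18–66, app: 0.15 × 72.5 = 10.875
  18–66, mobile: 0.65 × 48.4 = 31.46
  67+, app: 0.11 × 49.7 = 5.467
  67+, mobile: 0.09 × 58.4 = 5.256
Post-stratified estimate = 53.058 → 53.1%.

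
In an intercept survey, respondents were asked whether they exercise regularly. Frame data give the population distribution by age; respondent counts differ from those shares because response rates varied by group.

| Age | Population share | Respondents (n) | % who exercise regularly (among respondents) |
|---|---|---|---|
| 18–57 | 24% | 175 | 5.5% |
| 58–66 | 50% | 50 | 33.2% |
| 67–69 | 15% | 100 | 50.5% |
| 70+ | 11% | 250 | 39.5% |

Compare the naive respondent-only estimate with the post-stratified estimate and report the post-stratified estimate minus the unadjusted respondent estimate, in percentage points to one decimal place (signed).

Without adjustment, the pooled respondent share is:
  (175/575)×5.5 + (50/575)×33.2 + (100/575)×50.5 + (250/575)×39.5 = 30.5174%
Post-stratifying to population shares instead:
  0.24×5.5 + 0.5×33.2 + 0.15×50.5 + 0.11×39.5 = 29.84%
Difference = 29.84 − 30.5174 = -0.6774 pp.

-0.7 percentage points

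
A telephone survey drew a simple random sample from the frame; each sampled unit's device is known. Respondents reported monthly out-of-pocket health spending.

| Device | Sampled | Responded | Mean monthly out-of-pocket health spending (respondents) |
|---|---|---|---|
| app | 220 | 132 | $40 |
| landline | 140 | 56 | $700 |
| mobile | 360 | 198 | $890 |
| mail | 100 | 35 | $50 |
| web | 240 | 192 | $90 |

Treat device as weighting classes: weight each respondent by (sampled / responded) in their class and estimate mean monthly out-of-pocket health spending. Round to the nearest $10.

Response rates by class: app 132/220 = 60%, landline 56/140 = 40%, mobile 198/360 = 55%, mail 35/100 = 35%, web 192/240 = 80%.
Inverse-response-rate weighting restores each class to its sampled count, so class totals weight by n_sampled:
  app: 220 × 40 = 8800
  landline: 140 × 700 = 98,000
  mobile: 360 × 890 = 320,400
  mail: 100 × 50 = 5000
  web: 240 × 90 = 21,600
Adjusted estimate = 453,800 / 1,060 = 428.113 → $430.

$430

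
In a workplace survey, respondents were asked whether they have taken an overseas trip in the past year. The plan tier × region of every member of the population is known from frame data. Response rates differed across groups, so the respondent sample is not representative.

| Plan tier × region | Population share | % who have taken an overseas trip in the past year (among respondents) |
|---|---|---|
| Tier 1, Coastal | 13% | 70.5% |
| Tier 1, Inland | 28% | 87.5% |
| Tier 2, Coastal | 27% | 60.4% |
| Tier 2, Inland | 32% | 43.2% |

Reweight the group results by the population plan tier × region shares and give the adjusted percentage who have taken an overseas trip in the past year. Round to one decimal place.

Each cell contributes population-share × respondent value:
  Tier 1, Coastal: 0.13 × 70.5 = 9.165
  Tier 1, Inland: 0.28 × 87.5 = 24.5
  Tier 2, Coastal: 0.27 × 60.4 = 16.308
  Tier 2, Inland: 0.32 × 43.2 = 13.824
Post-stratified estimate = 63.797 → 63.8%.

63.8%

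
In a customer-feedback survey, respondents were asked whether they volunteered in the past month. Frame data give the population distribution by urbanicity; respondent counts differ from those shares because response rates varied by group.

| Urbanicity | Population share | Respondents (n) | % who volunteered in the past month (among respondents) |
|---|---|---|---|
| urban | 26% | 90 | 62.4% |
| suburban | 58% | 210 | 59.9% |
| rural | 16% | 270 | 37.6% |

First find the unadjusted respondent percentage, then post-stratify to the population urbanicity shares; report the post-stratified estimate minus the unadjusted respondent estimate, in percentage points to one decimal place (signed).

Naive respondent-only estimate (weights = respondent counts):
  (90/570)×62.4 + (210/570)×59.9 + (270/570)×37.6 = 49.7316%
Post-stratified estimate weights by population shares:
  0.26×62.4 + 0.58×59.9 + 0.16×37.6 = 56.982%
Difference = 56.982 − 49.7316 = 7.2504 pp.

+7.3 percentage points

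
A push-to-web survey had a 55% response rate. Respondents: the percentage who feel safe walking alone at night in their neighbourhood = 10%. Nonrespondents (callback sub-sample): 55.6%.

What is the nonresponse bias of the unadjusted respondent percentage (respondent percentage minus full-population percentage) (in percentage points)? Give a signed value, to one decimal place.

-20.5 percentage points

Nonresponse fraction = 1 − 0.55 = 0.45.
Bias = (nonresponse fraction) × (respondent percentage − nonrespondent percentage)
     = 0.45 × (10 − 55.6) = 0.45 × -45.6 = -20.52.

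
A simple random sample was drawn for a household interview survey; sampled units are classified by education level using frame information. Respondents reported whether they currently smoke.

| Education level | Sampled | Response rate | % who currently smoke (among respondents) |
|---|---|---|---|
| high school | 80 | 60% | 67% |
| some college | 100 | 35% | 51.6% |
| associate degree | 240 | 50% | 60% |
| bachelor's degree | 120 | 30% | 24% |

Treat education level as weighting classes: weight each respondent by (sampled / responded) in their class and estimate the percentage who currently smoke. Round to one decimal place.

Inverse-response-rate weighting restores each class to its sampled count, so class totals weight by n_sampled:
  high school: 80 × 67 = 5360
  some college: 100 × 51.6 = 5160
  associate degree: 240 × 60 = 14,400
  bachelor's degree: 120 × 24 = 2880
Adjusted estimate = 27,800 / 540 = 51.4815 → 51.5%.

51.5%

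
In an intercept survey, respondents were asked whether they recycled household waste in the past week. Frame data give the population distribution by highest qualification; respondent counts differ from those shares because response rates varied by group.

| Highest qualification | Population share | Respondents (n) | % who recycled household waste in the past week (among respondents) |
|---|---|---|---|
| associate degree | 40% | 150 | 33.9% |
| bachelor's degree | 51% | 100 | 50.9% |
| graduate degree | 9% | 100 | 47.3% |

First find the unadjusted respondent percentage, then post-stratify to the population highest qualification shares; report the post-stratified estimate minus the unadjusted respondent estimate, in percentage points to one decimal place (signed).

Naive respondent-only estimate (weights = respondent counts):
  (150/350)×33.9 + (100/350)×50.9 + (100/350)×47.3 = 42.5857%
Post-stratifying to population shares instead:
  0.4×33.9 + 0.51×50.9 + 0.09×47.3 = 43.776%
Difference = 43.776 − 42.5857 = 1.1903 pp.

+1.2 percentage points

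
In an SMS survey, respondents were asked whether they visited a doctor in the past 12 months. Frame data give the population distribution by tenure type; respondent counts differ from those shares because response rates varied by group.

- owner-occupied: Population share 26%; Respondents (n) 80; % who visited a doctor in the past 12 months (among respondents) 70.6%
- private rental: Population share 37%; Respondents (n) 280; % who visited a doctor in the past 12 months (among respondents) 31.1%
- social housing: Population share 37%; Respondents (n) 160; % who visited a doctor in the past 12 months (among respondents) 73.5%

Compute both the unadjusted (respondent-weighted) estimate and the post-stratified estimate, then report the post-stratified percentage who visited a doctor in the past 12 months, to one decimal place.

57.1%

Naive respondent-only estimate (weights = respondent counts):
  (80/520)×70.6 + (280/520)×31.1 + (160/520)×73.5 = 50.2231%
Reweighting by population tenure type shares:
  0.26×70.6 + 0.37×31.1 + 0.37×73.5 = 57.058%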